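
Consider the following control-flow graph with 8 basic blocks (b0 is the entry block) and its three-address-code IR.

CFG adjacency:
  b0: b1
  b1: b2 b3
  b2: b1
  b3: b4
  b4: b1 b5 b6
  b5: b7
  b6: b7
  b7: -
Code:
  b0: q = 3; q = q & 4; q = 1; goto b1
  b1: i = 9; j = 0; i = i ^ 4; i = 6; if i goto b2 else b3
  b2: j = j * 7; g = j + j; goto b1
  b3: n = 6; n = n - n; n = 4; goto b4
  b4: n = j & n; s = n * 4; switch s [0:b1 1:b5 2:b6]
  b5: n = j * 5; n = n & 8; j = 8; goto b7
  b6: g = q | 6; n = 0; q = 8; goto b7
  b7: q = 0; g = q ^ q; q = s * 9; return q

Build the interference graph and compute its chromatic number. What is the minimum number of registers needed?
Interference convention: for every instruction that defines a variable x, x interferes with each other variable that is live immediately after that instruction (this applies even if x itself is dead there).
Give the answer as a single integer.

Per-block:
  b0: {q} / ∅
  b1: {i,j} / ∅
  b2: {g,j} / {j}
  b3: {n} / ∅
  b4: {n,s} / {j,n}
  b5: {j,n} / {j}
  b6: {g,n,q} / {q}
  b7: {g,q} / {s}

Liveness:
  b0: in=∅ out={q}
  b1: in={q} out={j,q}
  b2: in={j,q} out={q}
  b3: in={j,q} out={j,n,q}
  b4: in={j,n,q} out={j,q,s}
  b5: in={j,s} out={s}
  b6: in={q,s} out={s}
  b7: in={s} out=∅

Interference:
  g↔{q,s}
  i↔{j,q}
  j↔{i,n,q,s}
  n↔{j,q,s}
  q↔{g,i,j,n,s}
  s↔{g,j,n,q}

Chromatic number:
  {j,n,q,s} pairwise interfere (4-clique) ⇒ χ ≥ 4
  4-colouring: r0={q}  r1={g,j}  r2={i,s}  r3={n}
  χ = 4

Answer: 4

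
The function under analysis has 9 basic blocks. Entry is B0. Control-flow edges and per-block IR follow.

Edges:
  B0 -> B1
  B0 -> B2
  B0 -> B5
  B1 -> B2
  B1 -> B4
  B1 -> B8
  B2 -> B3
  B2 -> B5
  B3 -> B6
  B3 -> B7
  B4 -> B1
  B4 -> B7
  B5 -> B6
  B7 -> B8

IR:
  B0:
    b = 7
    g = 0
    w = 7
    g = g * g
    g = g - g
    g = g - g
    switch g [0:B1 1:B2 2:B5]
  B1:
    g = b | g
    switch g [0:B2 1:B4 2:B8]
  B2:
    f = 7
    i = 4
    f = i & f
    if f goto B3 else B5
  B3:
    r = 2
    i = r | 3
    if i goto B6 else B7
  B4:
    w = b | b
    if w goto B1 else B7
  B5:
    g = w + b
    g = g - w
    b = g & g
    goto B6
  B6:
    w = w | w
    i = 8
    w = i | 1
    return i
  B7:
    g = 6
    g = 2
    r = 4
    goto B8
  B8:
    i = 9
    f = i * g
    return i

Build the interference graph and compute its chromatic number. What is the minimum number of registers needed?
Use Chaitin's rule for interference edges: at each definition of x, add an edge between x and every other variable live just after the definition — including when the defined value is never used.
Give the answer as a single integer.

def/use:
  B0: def={b,g,w} ue=∅
  B1: def={g} ue={b,g}
  B2: def={f,i} ue=∅
  B3: def={i,r} ue=∅
  B4: def={w} ue={b}
  B5: def={b,g} ue={b,w}
  B6: def={i,w} ue={w}
  B7: def={g,r} ue=∅
  B8: def={f,i} ue={g}

Live sets:
  live B0: ∅→{b,g,w}
  live B1: {b,g,w}→{b,g,w}
  live B2: {b,w}→{b,w}
  live B3: {w}→{w}
  live B4: {b,g}→{b,g,w}
  live B5: {b,w}→{w}
  live B6: {w}→∅
  live B7: ∅→{g}
  live B8: {g}→∅

Interfere edges:
  b: {f,g,i,w}
  f: {b,i,w}
  g: {b,i,r,w}
  i: {b,f,g,w}
  r: {g,w}
  w: {b,f,g,i,r}

Registers:
  {b,f,i,w} pairwise interfere (4-clique) ⇒ χ ≥ 4
  assign b→R1 f→R2 g→R2 i→R3 r→R1 w→R0 — no edge inside a register ⇒ χ ≤ 4
  χ = 4

Answer: 4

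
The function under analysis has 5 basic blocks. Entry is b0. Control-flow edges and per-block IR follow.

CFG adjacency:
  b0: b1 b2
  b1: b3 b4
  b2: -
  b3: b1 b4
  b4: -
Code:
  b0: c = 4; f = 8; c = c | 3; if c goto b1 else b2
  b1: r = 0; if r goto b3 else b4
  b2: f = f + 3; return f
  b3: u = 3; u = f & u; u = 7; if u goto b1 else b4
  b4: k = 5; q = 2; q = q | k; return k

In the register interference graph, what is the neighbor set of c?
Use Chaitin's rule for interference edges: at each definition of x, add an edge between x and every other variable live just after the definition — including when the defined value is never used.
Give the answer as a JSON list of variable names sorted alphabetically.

Answer: ["f"]

Analysis:
Per-block:
  b0 def {c,f} use ∅
  b1 def {r} use ∅
  b2 def {f} use {f}
  b3 def {u} use {f}
  b4 def {k,q} use ∅

Liveness:
  live b0: ∅→{f}
  live b1: {f}→{f}
  live b2: {f}→∅
  live b3: {f}→{f}
  live b4: ∅→∅

Interfere edges:
  c: {f}
  f: {c,r,u}
  k: {q}
  q: {k}
  r: {f}
  u: {f}

N(c) = ["f"]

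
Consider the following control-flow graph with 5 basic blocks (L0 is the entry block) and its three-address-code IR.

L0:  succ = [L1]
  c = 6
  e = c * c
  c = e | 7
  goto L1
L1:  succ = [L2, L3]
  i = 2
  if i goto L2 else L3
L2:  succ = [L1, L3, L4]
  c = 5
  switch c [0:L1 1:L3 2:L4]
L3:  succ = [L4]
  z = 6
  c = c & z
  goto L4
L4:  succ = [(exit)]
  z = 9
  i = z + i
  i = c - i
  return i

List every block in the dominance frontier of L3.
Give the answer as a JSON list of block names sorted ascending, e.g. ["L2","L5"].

Answer: ["L4"]

Working:
idom tree: L1←L0 L2←L1 L3←L1 L4←L1
Dom∩ at merges:
  L1: preds {L0,L2}: {L0} ∩ {L0,L1,L2} = {L0}; idom=L0
  L3: preds {L1,L2}: {L0,L1} ∩ {L0,L1,L2} = {L0,L1}; idom=L1
  L4: preds {L2,L3}: {L0,L1,L2} ∩ {L0,L1,L3} = {L0,L1}; idom=L1

DF derivation:
  join L1 pred L0: · stop@L0
  join L1 pred L2: L2→L1 stop@L0
  join L3 pred L1: · stop@L1
  join L3 pred L2: L2 stop@L1
  join L4 pred L2: L2 stop@L1
  join L4 pred L3: L3 stop@L1
  DF(L0)=∅
  DF(L1)={L1}
  DF(L2)={L1,L3,L4}
  DF(L3)={L4}
  DF(L4)=∅

DF(L3) = ["L4"]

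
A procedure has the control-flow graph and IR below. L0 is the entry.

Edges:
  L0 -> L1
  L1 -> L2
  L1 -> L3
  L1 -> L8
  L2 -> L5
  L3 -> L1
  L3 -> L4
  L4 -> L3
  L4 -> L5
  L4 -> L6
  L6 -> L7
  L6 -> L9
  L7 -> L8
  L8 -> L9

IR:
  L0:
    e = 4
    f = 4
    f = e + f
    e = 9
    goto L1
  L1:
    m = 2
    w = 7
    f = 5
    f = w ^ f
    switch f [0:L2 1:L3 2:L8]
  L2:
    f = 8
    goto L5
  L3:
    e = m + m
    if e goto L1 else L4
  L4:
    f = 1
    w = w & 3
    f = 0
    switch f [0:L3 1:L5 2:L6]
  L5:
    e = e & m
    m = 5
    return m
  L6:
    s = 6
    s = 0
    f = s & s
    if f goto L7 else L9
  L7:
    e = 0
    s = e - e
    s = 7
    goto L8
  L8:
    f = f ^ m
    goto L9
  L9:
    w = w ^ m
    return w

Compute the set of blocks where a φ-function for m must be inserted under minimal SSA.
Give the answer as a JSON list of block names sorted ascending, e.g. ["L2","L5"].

idom tree: L1←L0 L2←L1 L3←L1 L4←L3 L5←L1 L6←L4 L7←L6 L8←L1 L9←L1
Dom∩ at merges:
  L1: preds {L0,L3}: {L0} ∩ {L0,L1,L3} = {L0}; idom=L0
  L3: preds {L1,L4}: {L0,L1} ∩ {L0,L1,L3,L4} = {L0,L1}; idom=L1
  L5: preds {L2,L4}: {L0,L1,L2} ∩ {L0,L1,L3,L4} = {L0,L1}; idom=L1
  L8: preds {L1,L7}: {L0,L1} ∩ {L0,L1,L3,L4,L6,L7} = {L0,L1}; idom=L1
  L9: preds {L6,L8}: {L0,L1,L3,L4,L6} ∩ {L0,L1,L8} = {L0,L1}; idom=L1

DF walk-up:
  join L1 pred L0: · stop@L0
  join L1 pred L3: L3→L1 stop@L0
  join L3 pred L1: · stop@L1
  join L3 pred L4: L4→L3 stop@L1
  join L5 pred L2: L2 stop@L1
  join L5 pred L4: L4→L3 stop@L1
  join L8 pred L1: · stop@L1
  join L8 pred L7: L7→L6→L4→L3 stop@L1
  join L9 pred L6: L6→L4→L3 stop@L1
  join L9 pred L8: L8 stop@L1
  DF(L0)=∅
  DF(L1)={L1}
  DF(L2)={L5}
  DF(L3)={L1,L3,L5,L8,L9}
  DF(L4)={L3,L5,L8,L9}
  DF(L5)=∅
  DF(L6)={L8,L9}
  DF(L7)={L8}
  DF(L8)={L9}
  DF(L9)=∅

φ for m: defs {L1,L5}
  DF⁺ = {L1}

Answer: ["L1"]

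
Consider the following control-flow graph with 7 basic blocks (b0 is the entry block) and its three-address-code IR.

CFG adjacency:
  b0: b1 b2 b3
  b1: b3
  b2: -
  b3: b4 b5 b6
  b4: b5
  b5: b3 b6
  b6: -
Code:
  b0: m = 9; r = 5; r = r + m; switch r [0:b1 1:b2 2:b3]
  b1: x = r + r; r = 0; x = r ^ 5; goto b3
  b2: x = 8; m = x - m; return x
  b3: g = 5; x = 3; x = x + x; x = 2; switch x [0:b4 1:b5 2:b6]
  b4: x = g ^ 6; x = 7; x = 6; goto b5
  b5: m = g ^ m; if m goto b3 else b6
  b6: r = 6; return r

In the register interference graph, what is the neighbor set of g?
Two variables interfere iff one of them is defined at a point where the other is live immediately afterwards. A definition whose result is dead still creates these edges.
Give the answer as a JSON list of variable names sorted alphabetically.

def/use:
  b0 def {m,r} use ∅
  b1 def {r,x} use {r}
  b2 def {m,x} use {m}
  b3 def {g,x} use ∅
  b4 def {x} use {g}
  b5 def {m} use {g,m}
  b6 def {r} use ∅

Live sets:
  live b0: ∅→{m,r}
  live b1: {m,r}→{m}
  live b2: {m}→∅
  live b3: {m}→{g,m}
  live b4: {g,m}→{g,m}
  live b5: {g,m}→{m}
  live b6: ∅→∅

Interfere edges:
  g: {m,x}
  m: {g,r,x}
  r: {m}
  x: {g,m}

N(g) = ["m", "x"]

Answer: ["m", "x"]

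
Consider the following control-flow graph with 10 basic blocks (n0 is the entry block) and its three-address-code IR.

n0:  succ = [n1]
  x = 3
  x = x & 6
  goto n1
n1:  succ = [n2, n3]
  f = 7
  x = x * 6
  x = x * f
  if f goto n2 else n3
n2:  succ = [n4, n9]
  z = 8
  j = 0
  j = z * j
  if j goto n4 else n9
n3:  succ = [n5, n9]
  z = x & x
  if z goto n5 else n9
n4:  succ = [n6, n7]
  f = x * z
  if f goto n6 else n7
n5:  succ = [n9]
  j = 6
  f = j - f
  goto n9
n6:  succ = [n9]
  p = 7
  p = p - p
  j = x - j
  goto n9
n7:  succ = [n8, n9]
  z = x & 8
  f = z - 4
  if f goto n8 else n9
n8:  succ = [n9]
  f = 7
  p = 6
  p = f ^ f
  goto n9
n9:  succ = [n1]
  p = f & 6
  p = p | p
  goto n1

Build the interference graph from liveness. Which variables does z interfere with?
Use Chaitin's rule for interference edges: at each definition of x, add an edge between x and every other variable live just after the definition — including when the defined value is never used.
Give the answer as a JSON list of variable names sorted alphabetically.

Answer: ["f", "j", "x"]

Analysis:
Per-block:
  n0 def {x} use ∅
  n1 def {f,x} use {x}
  n2 def {j,z} use ∅
  n3 def {z} use {x}
  n4 def {f} use {x,z}
  n5 def {f,j} use {f}
  n6 def {j,p} use {j,x}
  n7 def {f,z} use {x}
  n8 def {f,p} use ∅
  n9 def {p} use {f}

Backward fixpoint:
  live n0: ∅→{x}
  live n1: {x}→{f,x}
  live n2: {f,x}→{f,j,x,z}
  live n3: {f,x}→{f,x}
  live n4: {j,x,z}→{f,j,x}
  live n5: {f,x}→{f,x}
  live n6: {f,j,x}→{f,x}
  live n7: {x}→{f,x}
  live n8: {x}→{f,x}
  live n9: {f,x}→{x}

Interference:
  f — {j,p,x,z}
  j — {f,p,x,z}
  p — {f,j,x}
  x — {f,j,p,z}
  z — {f,j,x}

N(z) = ["f", "j", "x"]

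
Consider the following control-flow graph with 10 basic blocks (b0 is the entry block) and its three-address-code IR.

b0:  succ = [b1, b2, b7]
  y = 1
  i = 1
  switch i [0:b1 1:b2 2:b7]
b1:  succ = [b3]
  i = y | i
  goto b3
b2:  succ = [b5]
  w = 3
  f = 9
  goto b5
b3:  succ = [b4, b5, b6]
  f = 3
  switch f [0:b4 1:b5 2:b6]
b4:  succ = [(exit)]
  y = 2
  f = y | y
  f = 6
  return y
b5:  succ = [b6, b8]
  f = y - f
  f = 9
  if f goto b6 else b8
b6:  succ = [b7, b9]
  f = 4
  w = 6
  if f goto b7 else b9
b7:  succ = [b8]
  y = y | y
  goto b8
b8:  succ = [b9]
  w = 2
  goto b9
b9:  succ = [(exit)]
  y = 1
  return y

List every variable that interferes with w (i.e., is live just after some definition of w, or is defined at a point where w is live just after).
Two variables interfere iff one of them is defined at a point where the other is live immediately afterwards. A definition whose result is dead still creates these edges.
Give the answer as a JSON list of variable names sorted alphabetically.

Block summaries:
  b0 def {i,y} use ∅
  b1 def {i} use {i,y}
  b2 def {f,w} use ∅
  b3 def {f} use ∅
  b4 def {f,y} use ∅
  b5 def {f} use {f,y}
  b6 def {f,w} use ∅
  b7 def {y} use {y}
  b8 def {w} use ∅
  b9 def {y} use ∅

Backward fixpoint:
  b0 li=∅ lo={i,y}
  b1 li={i,y} lo={y}
  b2 li={y} lo={f,y}
  b3 li={y} lo={f,y}
  b4 li=∅ lo=∅
  b5 li={f,y} lo={y}
  b6 li={y} lo={y}
  b7 li={y} lo=∅
  b8 li=∅ lo=∅
  b9 li=∅ lo=∅

Conflict graph:
  f↔{w,y}
  i↔{y}
  w↔{f,y}
  y↔{f,i,w}

N(w) = ["f", "y"]

Answer: ["f", "y"]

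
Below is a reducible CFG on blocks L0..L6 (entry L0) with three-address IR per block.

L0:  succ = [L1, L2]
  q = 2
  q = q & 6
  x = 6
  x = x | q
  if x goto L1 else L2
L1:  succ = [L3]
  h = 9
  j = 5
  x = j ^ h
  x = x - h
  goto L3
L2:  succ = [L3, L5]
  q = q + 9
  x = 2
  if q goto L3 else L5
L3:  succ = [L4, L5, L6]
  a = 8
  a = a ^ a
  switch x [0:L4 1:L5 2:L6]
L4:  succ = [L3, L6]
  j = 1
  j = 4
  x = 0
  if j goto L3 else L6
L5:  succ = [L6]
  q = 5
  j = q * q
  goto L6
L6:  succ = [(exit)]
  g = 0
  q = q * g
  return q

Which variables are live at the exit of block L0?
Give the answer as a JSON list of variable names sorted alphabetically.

Answer: ["q"]

Derivation:
def/use:
  L0 def {q,x} use ∅
  L1 def {h,j,x} use ∅
  L2 def {q,x} use {q}
  L3 def {a} use {x}
  L4 def {j,x} use ∅
  L5 def {j,q} use ∅
  L6 def {g,q} use {q}

Live sets:
  L0 li=∅ lo={q}
  L1 li={q} lo={q,x}
  L2 li={q} lo={q,x}
  L3 li={q,x} lo={q}
  L4 li={q} lo={q,x}
  L5 li=∅ lo={q}
  L6 li={q} lo=∅

live-out(L0) = ["q"]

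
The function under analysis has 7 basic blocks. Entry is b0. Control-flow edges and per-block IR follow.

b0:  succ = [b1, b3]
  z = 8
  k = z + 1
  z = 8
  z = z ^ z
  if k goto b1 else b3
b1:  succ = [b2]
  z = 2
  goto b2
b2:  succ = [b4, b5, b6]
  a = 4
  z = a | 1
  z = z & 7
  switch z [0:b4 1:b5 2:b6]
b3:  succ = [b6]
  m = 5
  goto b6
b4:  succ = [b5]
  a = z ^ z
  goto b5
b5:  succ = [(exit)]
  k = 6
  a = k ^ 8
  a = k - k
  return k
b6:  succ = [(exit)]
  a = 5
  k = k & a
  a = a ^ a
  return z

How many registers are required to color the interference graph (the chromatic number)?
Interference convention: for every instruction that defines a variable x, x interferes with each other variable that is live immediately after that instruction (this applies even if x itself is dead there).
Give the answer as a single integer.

Block summaries:
  b0: {k,z} / ∅
  b1: {z} / ∅
  b2: {a,z} / ∅
  b3: {m} / ∅
  b4: {a} / {z}
  b5: {a,k} / ∅
  b6: {a,k} / {k,z}

Backward fixpoint:
  b0 li=∅ lo={k,z}
  b1 li={k} lo={k}
  b2 li={k} lo={k,z}
  b3 li={k,z} lo={k,z}
  b4 li={z} lo=∅
  b5 li=∅ lo=∅
  b6 li={k,z} lo=∅

Interference:
  a — {k,z}
  k — {a,m,z}
  m — {k,z}
  z — {a,k,m}

Colouring:
  clique {a,k,z} ⇒ need ≥ 3
  3-colouring: R0={k}  R1={z}  R2={a,m}
  χ = 3

Answer: 3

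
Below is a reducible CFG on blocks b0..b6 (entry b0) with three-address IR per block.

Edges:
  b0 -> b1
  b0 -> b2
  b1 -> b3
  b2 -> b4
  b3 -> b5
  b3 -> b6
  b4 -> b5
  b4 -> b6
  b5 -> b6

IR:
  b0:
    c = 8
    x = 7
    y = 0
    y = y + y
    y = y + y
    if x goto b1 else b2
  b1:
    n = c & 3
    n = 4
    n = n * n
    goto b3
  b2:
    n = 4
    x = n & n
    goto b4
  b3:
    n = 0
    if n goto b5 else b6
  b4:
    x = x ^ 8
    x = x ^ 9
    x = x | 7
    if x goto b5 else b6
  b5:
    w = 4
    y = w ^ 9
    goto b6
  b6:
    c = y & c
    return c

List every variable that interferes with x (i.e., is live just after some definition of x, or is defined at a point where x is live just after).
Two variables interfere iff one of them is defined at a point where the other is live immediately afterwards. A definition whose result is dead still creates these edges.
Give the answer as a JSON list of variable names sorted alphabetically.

Answer: ["c", "y"]

Working:
Block summaries:
  b0: def={c,x,y} ue=∅
  b1: def={n} ue={c}
  b2: def={n,x} ue=∅
  b3: def={n} ue=∅
  b4: def={x} ue={x}
  b5: def={w,y} ue=∅
  b6: def={c} ue={c,y}

Backward fixpoint:
  b0: in=∅ out={c,y}
  b1: in={c,y} out={c,y}
  b2: in={c,y} out={c,x,y}
  b3: in={c,y} out={c,y}
  b4: in={c,x,y} out={c,y}
  b5: in={c} out={c,y}
  b6: in={c,y} out=∅

Interference:
  c↔{n,w,x,y}
  n↔{c,y}
  w↔{c}
  x↔{c,y}
  y↔{c,n,x}

N(x) = ["c", "y"]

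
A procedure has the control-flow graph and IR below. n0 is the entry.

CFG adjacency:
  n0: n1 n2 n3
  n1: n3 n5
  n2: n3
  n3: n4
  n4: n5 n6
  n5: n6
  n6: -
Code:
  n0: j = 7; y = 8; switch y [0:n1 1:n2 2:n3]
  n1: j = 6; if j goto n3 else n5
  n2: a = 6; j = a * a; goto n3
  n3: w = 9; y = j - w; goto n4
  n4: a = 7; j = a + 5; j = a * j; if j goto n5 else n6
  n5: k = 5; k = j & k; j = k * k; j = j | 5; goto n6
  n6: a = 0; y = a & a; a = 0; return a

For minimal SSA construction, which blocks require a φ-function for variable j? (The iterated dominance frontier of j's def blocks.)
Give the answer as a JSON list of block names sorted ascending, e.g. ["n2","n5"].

Answer: ["n3", "n5", "n6"]

Derivation:
idom tree: n1←n0 n2←n0 n3←n0 n4←n3 n5←n0 n6←n0
Dom∩ at merges:
  n3: preds {n0,n1,n2}: {n0} ∩ {n0,n1} ∩ {n0,n2} = {n0}; idom=n0
  n5: preds {n1,n4}: {n0,n1} ∩ {n0,n3,n4} = {n0}; idom=n0
  n6: preds {n4,n5}: {n0,n3,n4} ∩ {n0,n5} = {n0}; idom=n0

Frontier:
  n3←n0: walk · to n0
  n3←n1: walk n1 to n0
  n3←n2: walk n2 to n0
  n5←n1: walk n1 to n0
  n5←n4: walk n4→n3 to n0
  n6←n4: walk n4→n3 to n0
  n6←n5: walk n5 to n0
  n0: DF=∅
  n1: DF={n3,n5}
  n2: DF={n3}
  n3: DF={n5,n6}
  n4: DF={n5,n6}
  n5: DF={n6}
  n6: DF=∅

φ for j: defs {n0,n1,n2,n4,n5}
  DF⁺ = {n3,n5,n6}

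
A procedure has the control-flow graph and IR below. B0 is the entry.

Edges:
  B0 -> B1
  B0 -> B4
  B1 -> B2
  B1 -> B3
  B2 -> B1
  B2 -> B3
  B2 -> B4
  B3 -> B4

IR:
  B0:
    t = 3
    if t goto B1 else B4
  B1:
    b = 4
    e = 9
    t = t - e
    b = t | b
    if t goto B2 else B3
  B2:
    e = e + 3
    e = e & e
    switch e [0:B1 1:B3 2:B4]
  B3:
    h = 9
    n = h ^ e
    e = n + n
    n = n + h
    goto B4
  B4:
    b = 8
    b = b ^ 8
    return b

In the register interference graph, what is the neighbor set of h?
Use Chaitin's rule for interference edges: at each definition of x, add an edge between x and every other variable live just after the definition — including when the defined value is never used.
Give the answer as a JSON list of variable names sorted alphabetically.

Block summaries:
  B0: def={t} ue=∅
  B1: def={b,e,t} ue={t}
  B2: def={e} ue={e}
  B3: def={e,h,n} ue={e}
  B4: def={b} ue=∅

Liveness:
  B0: in=∅ out={t}
  B1: in={t} out={e,t}
  B2: in={e,t} out={e,t}
  B3: in={e} out=∅
  B4: in=∅ out=∅

Conflict graph:
  b — {e,t}
  e — {b,h,n,t}
  h — {e,n}
  n — {e,h}
  t — {b,e}

N(h) = ["e", "n"]

Answer: ["e", "n"]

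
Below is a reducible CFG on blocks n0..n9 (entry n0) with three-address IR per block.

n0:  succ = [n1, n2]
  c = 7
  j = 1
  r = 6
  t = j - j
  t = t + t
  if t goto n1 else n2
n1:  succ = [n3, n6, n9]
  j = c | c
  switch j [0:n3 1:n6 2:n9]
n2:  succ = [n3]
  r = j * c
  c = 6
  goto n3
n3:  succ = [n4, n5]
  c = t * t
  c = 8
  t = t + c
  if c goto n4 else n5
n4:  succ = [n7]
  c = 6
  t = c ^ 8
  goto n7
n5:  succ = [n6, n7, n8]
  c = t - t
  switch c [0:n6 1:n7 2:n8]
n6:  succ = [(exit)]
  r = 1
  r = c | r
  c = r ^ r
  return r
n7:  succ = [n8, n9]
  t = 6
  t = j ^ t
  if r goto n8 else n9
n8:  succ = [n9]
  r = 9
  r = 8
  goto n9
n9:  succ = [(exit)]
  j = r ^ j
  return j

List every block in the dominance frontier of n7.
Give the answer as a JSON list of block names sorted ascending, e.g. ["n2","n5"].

Answer: ["n8", "n9"]

Derivation:
idom tree: n1←n0 n2←n0 n3←n0 n4←n3 n5←n3 n6←n0 n7←n3 n8←n3 n9←n0
Join-block Dom:
  n3: preds {n1,n2}: {n0,n1} ∩ {n0,n2} = {n0}; idom=n0
  n6: preds {n1,n5}: {n0,n1} ∩ {n0,n3,n5} = {n0}; idom=n0
  n7: preds {n4,n5}: {n0,n3,n4} ∩ {n0,n3,n5} = {n0,n3}; idom=n3
  n8: preds {n5,n7}: {n0,n3,n5} ∩ {n0,n3,n7} = {n0,n3}; idom=n3
  n9: preds {n1,n7,n8}: {n0,n1} ∩ {n0,n3,n7} ∩ {n0,n3,n8} = {n0}; idom=n0

DF derivation:
  join n3 pred n1: n1 stop@n0
  join n3 pred n2: n2 stop@n0
  join n6 pred n1: n1 stop@n0
  join n6 pred n5: n5→n3 stop@n0
  join n7 pred n4: n4 stop@n3
  join n7 pred n5: n5 stop@n3
  join n8 pred n5: n5 stop@n3
  join n8 pred n7: n7 stop@n3
  join n9 pred n1: n1 stop@n0
  join n9 pred n7: n7→n3 stop@n0
  join n9 pred n8: n8→n3 stop@n0
  n0: DF=∅
  n1: DF={n3,n6,n9}
  n2: DF={n3}
  n3: DF={n6,n9}
  n4: DF={n7}
  n5: DF={n6,n7,n8}
  n6: DF=∅
  n7: DF={n8,n9}
  n8: DF={n9}
  n9: DF=∅

DF(n7) = ["n8", "n9"]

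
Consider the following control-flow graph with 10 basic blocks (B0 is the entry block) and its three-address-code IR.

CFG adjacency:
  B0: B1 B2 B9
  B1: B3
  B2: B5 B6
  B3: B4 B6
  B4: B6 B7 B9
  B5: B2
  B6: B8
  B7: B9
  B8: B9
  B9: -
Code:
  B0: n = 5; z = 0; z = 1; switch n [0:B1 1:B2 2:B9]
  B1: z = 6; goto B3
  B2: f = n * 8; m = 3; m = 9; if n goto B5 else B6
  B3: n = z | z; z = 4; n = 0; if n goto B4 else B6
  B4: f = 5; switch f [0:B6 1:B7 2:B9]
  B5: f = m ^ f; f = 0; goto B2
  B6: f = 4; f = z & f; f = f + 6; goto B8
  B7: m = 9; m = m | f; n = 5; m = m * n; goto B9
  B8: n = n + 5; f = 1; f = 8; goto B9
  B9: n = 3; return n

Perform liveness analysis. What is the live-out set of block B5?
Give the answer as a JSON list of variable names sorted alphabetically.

Answer: ["n", "z"]

Analysis:
Per-block:
  B0: def={n,z} ue=∅
  B1: def={z} ue=∅
  B2: def={f,m} ue={n}
  B3: def={n,z} ue={z}
  B4: def={f} ue=∅
  B5: def={f} ue={f,m}
  B6: def={f} ue={z}
  B7: def={m,n} ue={f}
  B8: def={f,n} ue={n}
  B9: def={n} ue=∅

Liveness:
  B0 li=∅ lo={n,z}
  B1 li=∅ lo={z}
  B2 li={n,z} lo={f,m,n,z}
  B3 li={z} lo={n,z}
  B4 li={n,z} lo={f,n,z}
  B5 li={f,m,n,z} lo={n,z}
  B6 li={n,z} lo={n}
  B7 li={f} lo=∅
  B8 li={n} lo=∅
  B9 li=∅ lo=∅

live-out(B5) = ["n", "z"]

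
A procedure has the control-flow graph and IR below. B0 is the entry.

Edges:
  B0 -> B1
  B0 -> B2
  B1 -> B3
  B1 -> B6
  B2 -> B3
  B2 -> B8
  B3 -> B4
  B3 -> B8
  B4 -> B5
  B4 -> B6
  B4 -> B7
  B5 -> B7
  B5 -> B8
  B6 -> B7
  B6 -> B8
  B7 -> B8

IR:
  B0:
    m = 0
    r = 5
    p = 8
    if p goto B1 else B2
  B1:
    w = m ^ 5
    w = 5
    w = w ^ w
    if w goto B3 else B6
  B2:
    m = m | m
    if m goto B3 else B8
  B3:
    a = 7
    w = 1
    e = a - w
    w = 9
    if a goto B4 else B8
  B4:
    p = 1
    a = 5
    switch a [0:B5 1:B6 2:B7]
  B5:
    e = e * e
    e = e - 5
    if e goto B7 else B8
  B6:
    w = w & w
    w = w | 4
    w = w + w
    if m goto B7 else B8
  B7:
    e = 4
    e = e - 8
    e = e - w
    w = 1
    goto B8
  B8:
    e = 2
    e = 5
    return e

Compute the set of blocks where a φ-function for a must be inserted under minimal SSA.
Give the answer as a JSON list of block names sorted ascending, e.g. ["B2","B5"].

idom tree: B1←B0 B2←B0 B3←B0 B4←B3 B5←B4 B6←B0 B7←B0 B8←B0
Dom at joins:
  B3: preds {B1,B2}: {B0,B1} ∩ {B0,B2} = {B0}; idom=B0
  B6: preds {B1,B4}: {B0,B1} ∩ {B0,B3,B4} = {B0}; idom=B0
  B7: preds {B4,B5,B6}: {B0,B3,B4} ∩ {B0,B3,B4,B5} ∩ {B0,B6} = {B0}; idom=B0
  B8: preds {B2,B3,B5,B6,B7}: {B0,B2} ∩ {B0,B3} ∩ {B0,B3,B4,B5} ∩ {B0,B6} ∩ {B0,B7} = {B0}; idom=B0

DF derivation:
  B3←B1: walk B1 to B0
  B3←B2: walk B2 to B0
  B6←B1: walk B1 to B0
  B6←B4: walk B4→B3 to B0
  B7←B4: walk B4→B3 to B0
  B7←B5: walk B5→B4→B3 to B0
  B7←B6: walk B6 to B0
  B8←B2: walk B2 to B0
  B8←B3: walk B3 to B0
  B8←B5: walk B5→B4→B3 to B0
  B8←B6: walk B6 to B0
  B8←B7: walk B7 to B0
  B0 → ∅
  B1 → {B3,B6}
  B2 → {B3,B8}
  B3 → {B6,B7,B8}
  B4 → {B6,B7,B8}
  B5 → {B7,B8}
  B6 → {B7,B8}
  B7 → {B8}
  B8 → ∅

φ for a: defs {B3,B4}
  DF⁺ = {B6,B7,B8}

Answer: ["B6", "B7", "B8"]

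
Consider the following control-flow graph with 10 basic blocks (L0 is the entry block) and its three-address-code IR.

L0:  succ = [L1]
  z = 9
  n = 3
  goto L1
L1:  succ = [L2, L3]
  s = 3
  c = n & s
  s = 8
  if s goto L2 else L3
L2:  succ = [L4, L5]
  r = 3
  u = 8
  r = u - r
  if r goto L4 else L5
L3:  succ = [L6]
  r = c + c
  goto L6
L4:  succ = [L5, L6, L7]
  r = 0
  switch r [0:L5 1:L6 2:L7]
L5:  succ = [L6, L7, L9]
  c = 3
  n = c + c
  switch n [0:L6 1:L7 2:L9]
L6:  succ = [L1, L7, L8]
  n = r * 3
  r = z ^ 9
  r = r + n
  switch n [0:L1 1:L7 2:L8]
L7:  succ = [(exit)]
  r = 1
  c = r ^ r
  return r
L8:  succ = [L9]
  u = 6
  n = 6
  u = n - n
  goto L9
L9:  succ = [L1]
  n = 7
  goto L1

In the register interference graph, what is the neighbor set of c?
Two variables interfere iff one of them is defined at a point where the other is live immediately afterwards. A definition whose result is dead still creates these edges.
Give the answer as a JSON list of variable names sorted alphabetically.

Answer: ["r", "s", "z"]

Analysis:
Block summaries:
  L0 def {n,z} use ∅
  L1 def {c,s} use {n}
  L2 def {r,u} use ∅
  L3 def {r} use {c}
  L4 def {r} use ∅
  L5 def {c,n} use ∅
  L6 def {n,r} use {r,z}
  L7 def {c,r} use ∅
  L8 def {n,u} use ∅
  L9 def {n} use ∅

Backward fixpoint:
  L0: in=∅ out={n,z}
  L1: in={n,z} out={c,z}
  L2: in={z} out={r,z}
  L3: in={c,z} out={r,z}
  L4: in={z} out={r,z}
  L5: in={r,z} out={r,z}
  L6: in={r,z} out={n,z}
  L7: in=∅ out=∅
  L8: in={z} out={z}
  L9: in={z} out={n,z}

Conflict graph:
  c — {r,s,z}
  n — {r,s,z}
  r — {c,n,u,z}
  s — {c,n,z}
  u — {r,z}
  z — {c,n,r,s,u}

N(c) = ["r", "s", "z"]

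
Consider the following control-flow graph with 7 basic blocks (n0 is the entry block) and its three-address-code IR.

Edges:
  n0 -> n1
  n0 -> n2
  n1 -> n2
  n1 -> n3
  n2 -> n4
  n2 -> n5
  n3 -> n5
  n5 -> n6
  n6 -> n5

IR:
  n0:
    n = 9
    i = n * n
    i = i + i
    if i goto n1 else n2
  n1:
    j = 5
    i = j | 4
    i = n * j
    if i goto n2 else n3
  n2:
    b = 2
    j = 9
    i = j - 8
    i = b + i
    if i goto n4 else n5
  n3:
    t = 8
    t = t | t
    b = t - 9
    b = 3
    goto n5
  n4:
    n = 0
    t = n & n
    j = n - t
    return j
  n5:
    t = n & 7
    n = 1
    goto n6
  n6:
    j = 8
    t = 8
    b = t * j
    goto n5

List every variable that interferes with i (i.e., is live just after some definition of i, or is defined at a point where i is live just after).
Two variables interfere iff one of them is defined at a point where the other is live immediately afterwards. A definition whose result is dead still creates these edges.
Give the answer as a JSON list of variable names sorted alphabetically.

def/use:
  n0: def={i,n} ue=∅
  n1: def={i,j} ue={n}
  n2: def={b,i,j} ue=∅
  n3: def={b,t} ue=∅
  n4: def={j,n,t} ue=∅
  n5: def={n,t} ue={n}
  n6: def={b,j,t} ue=∅

Backward fixpoint:
  n0: in=∅ out={n}
  n1: in={n} out={n}
  n2: in={n} out={n}
  n3: in={n} out={n}
  n4: in=∅ out=∅
  n5: in={n} out={n}
  n6: in={n} out={n}

Conflict graph:
  b: {i,j,n}
  i: {b,j,n}
  j: {b,i,n,t}
  n: {b,i,j,t}
  t: {j,n}

N(i) = ["b", "j", "n"]

Answer: ["b", "j", "n"]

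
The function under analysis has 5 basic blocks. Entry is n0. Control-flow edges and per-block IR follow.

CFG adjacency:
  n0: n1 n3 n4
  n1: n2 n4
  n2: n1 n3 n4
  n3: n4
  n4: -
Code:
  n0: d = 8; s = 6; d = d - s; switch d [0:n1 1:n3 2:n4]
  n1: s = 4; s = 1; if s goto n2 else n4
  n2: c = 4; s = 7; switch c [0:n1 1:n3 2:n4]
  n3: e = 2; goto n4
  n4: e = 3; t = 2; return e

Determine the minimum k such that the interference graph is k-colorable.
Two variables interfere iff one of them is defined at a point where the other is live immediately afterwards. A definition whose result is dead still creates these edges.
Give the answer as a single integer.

Per-block:
  n0: def={d,s} ue=∅
  n1: def={s} ue=∅
  n2: def={c,s} ue=∅
  n3: def={e} ue=∅
  n4: def={e,t} ue=∅

Liveness:
  n0: in=∅ out=∅
  n1: in=∅ out=∅
  n2: in=∅ out=∅
  n3: in=∅ out=∅
  n4: in=∅ out=∅

Conflict graph:
  c — {s}
  d — {s}
  e — {t}
  s — {c,d}
  t — {e}

Registers:
  {c,s} pairwise interfere (2-clique) ⇒ χ ≥ 2
  2-colouring: R0={e,s}  R1={c,d,t}
  χ = 2

Answer: 2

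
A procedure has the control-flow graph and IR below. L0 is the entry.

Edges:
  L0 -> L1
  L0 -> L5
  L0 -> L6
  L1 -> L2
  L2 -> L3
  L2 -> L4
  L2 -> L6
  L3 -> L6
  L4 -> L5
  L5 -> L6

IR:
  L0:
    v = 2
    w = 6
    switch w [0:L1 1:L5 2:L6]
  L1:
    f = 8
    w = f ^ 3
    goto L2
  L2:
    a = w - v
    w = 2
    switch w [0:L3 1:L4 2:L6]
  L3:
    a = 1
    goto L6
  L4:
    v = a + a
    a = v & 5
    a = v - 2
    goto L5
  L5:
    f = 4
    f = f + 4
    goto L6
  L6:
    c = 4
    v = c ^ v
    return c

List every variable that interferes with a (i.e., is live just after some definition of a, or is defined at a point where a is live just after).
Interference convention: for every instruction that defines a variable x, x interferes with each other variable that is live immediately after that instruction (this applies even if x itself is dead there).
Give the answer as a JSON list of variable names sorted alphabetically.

Block summaries:
  L0 def {v,w} use ∅
  L1 def {f,w} use ∅
  L2 def {a,w} use {v,w}
  L3 def {a} use ∅
  L4 def {a,v} use {a}
  L5 def {f} use ∅
  L6 def {c,v} use {v}

Liveness:
  L0: in=∅ out={v}
  L1: in={v} out={v,w}
  L2: in={v,w} out={a,v}
  L3: in={v} out={v}
  L4: in={a} out={v}
  L5: in={v} out={v}
  L6: in={v} out=∅

Interference:
  a — {v,w}
  c — {v}
  f — {v}
  v — {a,c,f,w}
  w — {a,v}

N(a) = ["v", "w"]

Answer: ["v", "w"]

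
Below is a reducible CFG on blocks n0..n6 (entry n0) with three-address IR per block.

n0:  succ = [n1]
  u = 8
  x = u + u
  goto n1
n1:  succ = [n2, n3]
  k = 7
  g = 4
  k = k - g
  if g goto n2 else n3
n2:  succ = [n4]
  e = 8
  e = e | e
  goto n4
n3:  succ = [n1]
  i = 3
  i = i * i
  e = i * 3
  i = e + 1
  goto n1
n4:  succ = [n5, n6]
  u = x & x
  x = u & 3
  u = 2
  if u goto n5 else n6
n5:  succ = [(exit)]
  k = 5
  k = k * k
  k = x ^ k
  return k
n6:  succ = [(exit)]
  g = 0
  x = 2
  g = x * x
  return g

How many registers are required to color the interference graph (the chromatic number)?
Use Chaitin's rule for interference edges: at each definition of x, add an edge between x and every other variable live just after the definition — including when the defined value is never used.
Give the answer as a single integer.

Block summaries:
  n0: def={u,x} ue=∅
  n1: def={g,k} ue=∅
  n2: def={e} ue=∅
  n3: def={e,i} ue=∅
  n4: def={u,x} ue={x}
  n5: def={k} ue={x}
  n6: def={g,x} ue=∅

Liveness:
  live n0: ∅→{x}
  live n1: {x}→{x}
  live n2: {x}→{x}
  live n3: {x}→{x}
  live n4: {x}→{x}
  live n5: {x}→∅
  live n6: ∅→∅

Interfere edges:
  e: {x}
  g: {k,x}
  i: {x}
  k: {g,x}
  u: {x}
  x: {e,g,i,k,u}

Chromatic number:
  lower bound: {g,k,x} mutually conflict ⇒ χ ≥ 3
  assign e→c1 g→c1 i→c1 k→c2 u→c1 x→c0 — no edge inside a register ⇒ χ ≤ 3
  χ = 3

Answer: 3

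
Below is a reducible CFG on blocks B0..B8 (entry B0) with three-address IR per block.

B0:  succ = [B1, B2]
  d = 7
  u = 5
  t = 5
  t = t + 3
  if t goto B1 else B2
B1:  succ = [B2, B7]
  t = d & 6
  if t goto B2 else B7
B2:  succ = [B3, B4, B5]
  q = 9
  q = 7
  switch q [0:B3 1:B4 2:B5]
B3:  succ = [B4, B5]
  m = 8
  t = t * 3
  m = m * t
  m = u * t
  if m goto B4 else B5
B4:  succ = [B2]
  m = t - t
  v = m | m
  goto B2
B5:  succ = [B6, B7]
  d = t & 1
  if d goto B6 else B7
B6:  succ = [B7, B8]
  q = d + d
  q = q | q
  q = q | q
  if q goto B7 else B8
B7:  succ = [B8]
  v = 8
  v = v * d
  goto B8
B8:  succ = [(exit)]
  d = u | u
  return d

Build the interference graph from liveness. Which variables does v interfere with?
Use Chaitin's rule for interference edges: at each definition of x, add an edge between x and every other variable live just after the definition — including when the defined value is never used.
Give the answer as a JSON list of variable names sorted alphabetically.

Answer: ["d", "t", "u"]

Derivation:
Block summaries:
  B0: {d,t,u} / ∅
  B1: {t} / {d}
  B2: {q} / ∅
  B3: {m,t} / {t,u}
  B4: {m,v} / {t}
  B5: {d} / {t}
  B6: {q} / {d}
  B7: {v} / {d}
  B8: {d} / {u}

Backward fixpoint:
  live B0: ∅→{d,t,u}
  live B1: {d,u}→{d,t,u}
  live B2: {t,u}→{t,u}
  live B3: {t,u}→{t,u}
  live B4: {t,u}→{t,u}
  live B5: {t,u}→{d,u}
  live B6: {d,u}→{d,u}
  live B7: {d,u}→{u}
  live B8: {u}→∅

Interfere edges:
  d: {q,t,u,v}
  m: {t,u}
  q: {d,t,u}
  t: {d,m,q,u,v}
  u: {d,m,q,t,v}
  v: {d,t,u}

N(v) = ["d", "t", "u"]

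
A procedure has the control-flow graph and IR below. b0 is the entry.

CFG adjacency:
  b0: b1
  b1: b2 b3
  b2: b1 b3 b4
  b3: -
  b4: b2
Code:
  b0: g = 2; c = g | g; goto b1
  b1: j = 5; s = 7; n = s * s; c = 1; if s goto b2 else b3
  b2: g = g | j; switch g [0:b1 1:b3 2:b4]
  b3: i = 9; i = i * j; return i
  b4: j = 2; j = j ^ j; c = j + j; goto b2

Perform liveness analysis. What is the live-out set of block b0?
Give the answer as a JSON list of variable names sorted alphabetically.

Answer: ["g"]

Derivation:
Per-block:
  b0 def {c,g} use ∅
  b1 def {c,j,n,s} use ∅
  b2 def {g} use {g,j}
  b3 def {i} use {j}
  b4 def {c,j} use ∅

Liveness:
  b0 li=∅ lo={g}
  b1 li={g} lo={g,j}
  b2 li={g,j} lo={g,j}
  b3 li={j} lo=∅
  b4 li={g} lo={g,j}

live-out(b0) = ["g"]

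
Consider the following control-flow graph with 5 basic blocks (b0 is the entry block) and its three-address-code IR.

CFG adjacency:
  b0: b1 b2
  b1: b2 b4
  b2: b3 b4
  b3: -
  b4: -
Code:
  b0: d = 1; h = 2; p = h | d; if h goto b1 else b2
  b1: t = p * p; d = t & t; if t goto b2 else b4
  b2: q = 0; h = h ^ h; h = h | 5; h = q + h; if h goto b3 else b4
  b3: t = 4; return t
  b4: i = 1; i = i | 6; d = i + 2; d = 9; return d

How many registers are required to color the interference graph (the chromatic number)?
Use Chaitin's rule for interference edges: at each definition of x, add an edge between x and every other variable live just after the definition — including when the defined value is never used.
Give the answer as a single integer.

Answer: 3

Working:
def/use:
  b0: {d,h,p} / ∅
  b1: {d,t} / {p}
  b2: {h,q} / {h}
  b3: {t} / ∅
  b4: {d,i} / ∅

Live sets:
  live b0: ∅→{h,p}
  live b1: {h,p}→{h}
  live b2: {h}→∅
  live b3: ∅→∅
  live b4: ∅→∅

Interfere edges:
  d↔{h,t}
  h↔{d,p,q,t}
  i↔∅
  p↔{h}
  q↔{h}
  t↔{d,h}

Colouring:
  lower bound: {d,h,t} mutually conflict ⇒ χ ≥ 3
  3-colouring: c0={h,i}  c1={d,p,q}  c2={t}
  χ = 3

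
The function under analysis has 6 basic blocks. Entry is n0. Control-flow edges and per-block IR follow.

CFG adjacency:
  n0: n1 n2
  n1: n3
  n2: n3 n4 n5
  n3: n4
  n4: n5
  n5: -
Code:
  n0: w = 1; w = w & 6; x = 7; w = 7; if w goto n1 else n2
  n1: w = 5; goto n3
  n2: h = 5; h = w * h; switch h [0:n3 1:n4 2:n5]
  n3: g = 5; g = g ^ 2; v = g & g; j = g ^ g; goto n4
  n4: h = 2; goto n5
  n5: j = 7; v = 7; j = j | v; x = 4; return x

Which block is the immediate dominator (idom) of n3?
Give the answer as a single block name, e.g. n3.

Answer: n0

Analysis:
idom tree: n1←n0 n2←n0 n3←n0 n4←n0 n5←n0
Dom at joins:
  n3: preds {n1,n2}: {n0,n1} ∩ {n0,n2} = {n0}; idom=n0
  n4: preds {n2,n3}: {n0,n2} ∩ {n0,n3} = {n0}; idom=n0
  n5: preds {n2,n4}: {n0,n2} ∩ {n0,n4} = {n0}; idom=n0

idom(n3) = n0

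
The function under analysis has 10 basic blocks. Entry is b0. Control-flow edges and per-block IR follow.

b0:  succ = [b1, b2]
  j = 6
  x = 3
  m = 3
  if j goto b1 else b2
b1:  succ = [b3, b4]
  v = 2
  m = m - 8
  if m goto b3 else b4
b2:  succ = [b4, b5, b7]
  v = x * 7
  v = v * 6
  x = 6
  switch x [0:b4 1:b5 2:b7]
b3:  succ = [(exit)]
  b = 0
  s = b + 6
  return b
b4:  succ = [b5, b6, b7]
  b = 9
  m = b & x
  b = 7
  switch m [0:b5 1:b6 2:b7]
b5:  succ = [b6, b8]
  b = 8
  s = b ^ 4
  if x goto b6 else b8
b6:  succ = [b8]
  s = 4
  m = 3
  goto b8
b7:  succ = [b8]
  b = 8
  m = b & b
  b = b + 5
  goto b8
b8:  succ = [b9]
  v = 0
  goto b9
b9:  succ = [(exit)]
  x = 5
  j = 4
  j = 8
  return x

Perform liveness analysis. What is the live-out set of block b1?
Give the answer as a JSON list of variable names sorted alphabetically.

def/use:
  b0: def={j,m,x} ue=∅
  b1: def={m,v} ue={m}
  b2: def={v,x} ue={x}
  b3: def={b,s} ue=∅
  b4: def={b,m} ue={x}
  b5: def={b,s} ue={x}
  b6: def={m,s} ue=∅
  b7: def={b,m} ue=∅
  b8: def={v} ue=∅
  b9: def={j,x} ue=∅

Backward fixpoint:
  b0: in=∅ out={m,x}
  b1: in={m,x} out={x}
  b2: in={x} out={x}
  b3: in=∅ out=∅
  b4: in={x} out={x}
  b5: in={x} out=∅
  b6: in=∅ out=∅
  b7: in=∅ out=∅
  b8: in=∅ out=∅
  b9: in=∅ out=∅

live-out(b1) = ["x"]

Answer: ["x"]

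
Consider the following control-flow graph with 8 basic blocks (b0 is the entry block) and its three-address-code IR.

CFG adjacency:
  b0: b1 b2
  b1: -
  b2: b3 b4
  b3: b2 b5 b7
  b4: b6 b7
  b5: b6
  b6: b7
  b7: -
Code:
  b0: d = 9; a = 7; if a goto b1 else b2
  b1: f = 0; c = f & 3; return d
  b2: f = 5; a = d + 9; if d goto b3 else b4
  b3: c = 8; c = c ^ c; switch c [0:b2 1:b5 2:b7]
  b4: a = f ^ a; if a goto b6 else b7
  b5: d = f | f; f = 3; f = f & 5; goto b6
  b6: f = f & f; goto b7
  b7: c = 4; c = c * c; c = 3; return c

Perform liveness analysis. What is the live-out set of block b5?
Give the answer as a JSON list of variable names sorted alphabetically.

Answer: ["f"]

Derivation:
def/use:
  b0: {a,d} / ∅
  b1: {c,f} / {d}
  b2: {a,f} / {d}
  b3: {c} / ∅
  b4: {a} / {a,f}
  b5: {d,f} / {f}
  b6: {f} / {f}
  b7: {c} / ∅

Live sets:
  live b0: ∅→{d}
  live b1: {d}→∅
  live b2: {d}→{a,d,f}
  live b3: {d,f}→{d,f}
  live b4: {a,f}→{f}
  live b5: {f}→{f}
  live b6: {f}→∅
  live b7: ∅→∅

live-out(b5) = ["f"]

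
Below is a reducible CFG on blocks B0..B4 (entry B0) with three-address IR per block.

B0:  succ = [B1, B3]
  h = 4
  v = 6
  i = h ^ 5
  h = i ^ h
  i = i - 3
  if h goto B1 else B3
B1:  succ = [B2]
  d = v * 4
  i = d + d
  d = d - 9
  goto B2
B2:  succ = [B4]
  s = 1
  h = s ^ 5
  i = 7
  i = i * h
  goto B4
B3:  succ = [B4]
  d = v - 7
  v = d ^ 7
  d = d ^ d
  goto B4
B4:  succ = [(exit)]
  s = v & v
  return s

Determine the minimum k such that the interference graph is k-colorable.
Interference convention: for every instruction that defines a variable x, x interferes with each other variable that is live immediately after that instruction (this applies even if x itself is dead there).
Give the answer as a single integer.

Answer: 3

Working:
Per-block:
  B0: {h,i,v} / ∅
  B1: {d,i} / {v}
  B2: {h,i,s} / ∅
  B3: {d,v} / {v}
  B4: {s} / {v}

Backward fixpoint:
  live B0: ∅→{v}
  live B1: {v}→{v}
  live B2: {v}→{v}
  live B3: {v}→{v}
  live B4: {v}→∅

Interfere edges:
  d: {i,v}
  h: {i,v}
  i: {d,h,v}
  s: {v}
  v: {d,h,i,s}

Registers:
  {d,i,v} pairwise interfere (3-clique) ⇒ χ ≥ 3
  3-colouring: c0={v}  c1={i,s}  c2={d,h}
  χ = 3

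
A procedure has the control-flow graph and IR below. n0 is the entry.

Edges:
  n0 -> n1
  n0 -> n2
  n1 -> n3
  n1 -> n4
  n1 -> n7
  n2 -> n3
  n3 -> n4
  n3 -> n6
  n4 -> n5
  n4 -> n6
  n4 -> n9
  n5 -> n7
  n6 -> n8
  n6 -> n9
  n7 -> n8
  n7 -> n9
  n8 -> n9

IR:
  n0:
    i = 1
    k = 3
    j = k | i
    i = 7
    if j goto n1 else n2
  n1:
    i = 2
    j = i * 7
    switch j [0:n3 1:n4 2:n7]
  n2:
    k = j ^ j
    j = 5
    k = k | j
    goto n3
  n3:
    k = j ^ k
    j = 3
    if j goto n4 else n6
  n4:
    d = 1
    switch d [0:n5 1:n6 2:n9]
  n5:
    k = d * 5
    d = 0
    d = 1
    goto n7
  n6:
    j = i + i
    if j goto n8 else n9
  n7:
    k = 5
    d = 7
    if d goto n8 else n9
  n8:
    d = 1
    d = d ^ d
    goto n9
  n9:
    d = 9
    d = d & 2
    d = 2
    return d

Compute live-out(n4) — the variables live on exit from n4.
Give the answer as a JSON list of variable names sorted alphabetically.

Answer: ["d", "i"]

Working:
Per-block:
  n0: def={i,j,k} ue=∅
  n1: def={i,j} ue=∅
  n2: def={j,k} ue={j}
  n3: def={j,k} ue={j,k}
  n4: def={d} ue=∅
  n5: def={d,k} ue={d}
  n6: def={j} ue={i}
  n7: def={d,k} ue=∅
  n8: def={d} ue=∅
  n9: def={d} ue=∅

Backward fixpoint:
  live n0: ∅→{i,j,k}
  live n1: {k}→{i,j,k}
  live n2: {i,j}→{i,j,k}
  live n3: {i,j,k}→{i}
  live n4: {i}→{d,i}
  live n5: {d}→∅
  live n6: {i}→∅
  live n7: ∅→∅
  live n8: ∅→∅
  live n9: ∅→∅

live-out(n4) = ["d", "i"]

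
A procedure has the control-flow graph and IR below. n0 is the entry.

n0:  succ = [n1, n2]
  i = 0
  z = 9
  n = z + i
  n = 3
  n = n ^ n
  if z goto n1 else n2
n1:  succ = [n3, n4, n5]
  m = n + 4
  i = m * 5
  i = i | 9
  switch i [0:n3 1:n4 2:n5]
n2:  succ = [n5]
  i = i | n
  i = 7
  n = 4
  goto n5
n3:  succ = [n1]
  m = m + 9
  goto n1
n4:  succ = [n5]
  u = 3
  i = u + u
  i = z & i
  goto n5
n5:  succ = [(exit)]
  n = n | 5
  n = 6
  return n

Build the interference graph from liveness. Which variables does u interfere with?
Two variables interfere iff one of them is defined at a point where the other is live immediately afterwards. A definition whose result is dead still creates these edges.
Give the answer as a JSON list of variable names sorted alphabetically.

Answer: ["n", "z"]

Working:
Per-block:
  n0 def {i,n,z} use ∅
  n1 def {i,m} use {n}
  n2 def {i,n} use {i,n}
  n3 def {m} use {m}
  n4 def {i,u} use {z}
  n5 def {n} use {n}

Backward fixpoint:
  n0: in=∅ out={i,n,z}
  n1: in={n,z} out={m,n,z}
  n2: in={i,n} out={n}
  n3: in={m,n,z} out={n,z}
  n4: in={n,z} out={n}
  n5: in={n} out=∅

Conflict graph:
  i — {m,n,z}
  m — {i,n,z}
  n — {i,m,u,z}
  u — {n,z}
  z — {i,m,n,u}

N(u) = ["n", "z"]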